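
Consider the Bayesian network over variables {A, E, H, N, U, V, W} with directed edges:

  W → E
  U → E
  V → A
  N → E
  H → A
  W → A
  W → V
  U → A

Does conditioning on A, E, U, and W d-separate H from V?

3 paths connect H and V; each must be blocked for d-separation to hold:
  1. H → A ← U → E ← W → V — A:collider[open]; U:fork[blocks]; E:collider[open]; W:fork[blocks] ⇒ blocked
  2. H → A ← V — A:collider[open] ⇒ active
  3. H → A ← W → V — A:collider[open]; W:fork[blocks] ⇒ blocked
Because an active path exists, H and V are not d-separated.

No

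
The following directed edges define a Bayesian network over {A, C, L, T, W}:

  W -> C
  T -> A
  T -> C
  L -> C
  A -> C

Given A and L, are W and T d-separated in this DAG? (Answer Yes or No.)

Yes

2 paths connect W and T; each must be blocked for d-separation to hold:
Path 1: W → C ← A ← T
  C is a collider here and neither C nor any of its descendants is conditioned on, so the collider stays closed — the path is blocked at C.
Path 2: W → C ← T
  C is a collider here and neither C nor any of its descendants is conditioned on, so the collider stays closed — the path is blocked at C.
Every path is blocked, so W and T are d-separated given {A, L}.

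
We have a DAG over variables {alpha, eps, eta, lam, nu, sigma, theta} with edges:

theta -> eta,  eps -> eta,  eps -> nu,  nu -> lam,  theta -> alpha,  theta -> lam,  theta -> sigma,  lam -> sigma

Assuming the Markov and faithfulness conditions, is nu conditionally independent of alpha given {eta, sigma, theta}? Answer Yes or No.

Enumerating the 3 paths from nu to alpha and testing each for blocking by {eta, sigma, theta}:
Path 1: nu → lam ← theta → alpha
  theta is a fork here and theta is conditioned on, so the path is blocked at theta.
Path 2: nu → lam → sigma ← theta → alpha
  theta is a fork here and theta is conditioned on, so the path is blocked at theta.
Path 3: nu ← eps → eta ← theta → alpha
  theta is a fork here and theta is conditioned on, so the path is blocked at theta.
Every path is blocked, so nu and alpha are d-separated given {eta, sigma, theta}.

Yes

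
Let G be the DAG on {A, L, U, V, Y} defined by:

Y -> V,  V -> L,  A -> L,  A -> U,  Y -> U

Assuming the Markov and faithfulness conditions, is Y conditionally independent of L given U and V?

We examine all 2 paths between Y and L:
  1. Y → V → L — V:chain[blocks] ⇒ blocked
  2. Y → U ← A → L — U:collider[open]; A:fork[open] ⇒ active
Because an active path exists, Y and L are not d-separated.

No — Y and L are not d-separated given {U, V}.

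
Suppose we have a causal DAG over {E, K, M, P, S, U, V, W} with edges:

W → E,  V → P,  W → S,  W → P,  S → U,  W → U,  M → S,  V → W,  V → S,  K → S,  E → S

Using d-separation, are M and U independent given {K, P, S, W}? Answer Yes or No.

Yes — M and U are d-separated given {K, P, S, W}.

5 paths connect M and U; each must be blocked for d-separation to hold:
Path 1: M → S ← V → P ← W → U
  W is a fork here and W is conditioned on, so the path is blocked at W.
Path 2: M → S ← V → W → U
  W is a chain here and W is conditioned on, so the path is blocked at W.
Path 3: M → S → U
  S is a chain here and S is conditioned on, so the path is blocked at S.
Path 4: M → S ← W → U
  W is a fork here and W is conditioned on, so the path is blocked at W.
Path 5: M → S ← E ← W → U
  W is a fork here and W is conditioned on, so the path is blocked at W.
All paths are blocked; M ⊥ U | {K, P, S, W} holds.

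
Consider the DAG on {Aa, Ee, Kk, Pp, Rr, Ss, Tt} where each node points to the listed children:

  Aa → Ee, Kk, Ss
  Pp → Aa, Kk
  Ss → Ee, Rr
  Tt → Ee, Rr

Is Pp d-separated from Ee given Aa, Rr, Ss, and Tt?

There are 6 undirected paths between Pp and Ee; checking each against the conditioning set {Aa, Rr, Ss, Tt}:
  1. Pp → Kk ← Aa → Ss → Rr ← Tt → Ee — Kk:collider[blocks]; Aa:fork[blocks]; Ss:chain[blocks]; Rr:collider[open]; Tt:fork[blocks] ⇒ blocked
  2. Pp → Kk ← Aa → Ss → Ee — Kk:collider[blocks]; Aa:fork[blocks]; Ss:chain[blocks] ⇒ blocked
  3. Pp → Kk ← Aa → Ee — Kk:collider[blocks]; Aa:fork[blocks] ⇒ blocked
  4. Pp → Aa → Ss → Rr ← Tt → Ee — Aa:chain[blocks]; Ss:chain[blocks]; Rr:collider[open]; Tt:fork[blocks] ⇒ blocked
  5. Pp → Aa → Ss → Ee — Aa:chain[blocks]; Ss:chain[blocks] ⇒ blocked
  6. Pp → Aa → Ee — Aa:chain[blocks] ⇒ blocked
Every path is blocked, so Pp and Ee are d-separated given {Aa, Rr, Ss, Tt}.

Yes — Pp and Ee are d-separated given {Aa, Rr, Ss, Tt}.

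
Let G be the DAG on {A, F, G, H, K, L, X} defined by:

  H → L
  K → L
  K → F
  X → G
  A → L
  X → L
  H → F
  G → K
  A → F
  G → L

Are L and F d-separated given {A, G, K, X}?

No — L and F are not d-separated given {A, G, K, X}.

There are 5 undirected paths between L and F; checking each against the conditioning set {A, G, K, X}:
Path 1: L ← H → F
  H is a fork and H is not conditioned on — no node blocks this path, so it is active.
Path 2: L ← K → F
  K is a fork here and K is conditioned on, so the path is blocked at K.
Path 3: L ← A → F
  A is a fork here and A is conditioned on, so the path is blocked at A.
Path 4: L ← G → K → F
  G is a fork here and G is conditioned on, so the path is blocked at G.
Path 5: L ← X → G → K → F
  X is a fork here and X is conditioned on, so the path is blocked at X.
Since the path L ← H → F is active, L and F are not d-separated given {A, G, K, X}.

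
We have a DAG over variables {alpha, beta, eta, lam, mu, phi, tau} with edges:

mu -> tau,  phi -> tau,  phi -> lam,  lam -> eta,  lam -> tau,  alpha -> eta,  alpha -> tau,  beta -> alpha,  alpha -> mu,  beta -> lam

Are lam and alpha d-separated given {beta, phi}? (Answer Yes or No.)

Yes

We examine all 6 paths between lam and alpha:
  1. lam ← beta → alpha — beta:fork[blocks] ⇒ blocked
  2. lam ← phi → tau ← mu ← alpha — phi:fork[blocks]; tau:collider[blocks]; mu:chain[open] ⇒ blocked
  3. lam ← phi → tau ← alpha — phi:fork[blocks]; tau:collider[blocks] ⇒ blocked
  4. lam → tau ← mu ← alpha — tau:collider[blocks]; mu:chain[open] ⇒ blocked
  5. lam → tau ← alpha — tau:collider[blocks] ⇒ blocked
  6. lam → eta ← alpha — eta:collider[blocks] ⇒ blocked
Every path is blocked, so lam and alpha are d-separated given {beta, phi}.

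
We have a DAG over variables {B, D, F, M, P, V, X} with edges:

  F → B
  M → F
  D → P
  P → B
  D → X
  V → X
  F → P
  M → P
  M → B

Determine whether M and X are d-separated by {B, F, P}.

Enumerating the 5 paths from M to X and testing each for blocking by {B, F, P}:
  1. M → F → P ← D → X — F:chain[blocks]; P:collider[open]; D:fork[open] ⇒ blocked
  2. M → F → B ← P ← D → X — F:chain[blocks]; B:collider[open]; P:chain[blocks]; D:fork[open] ⇒ blocked
  3. M → P ← D → X — P:collider[open]; D:fork[open] ⇒ active
  4. M → B ← F → P ← D → X — B:collider[open]; F:fork[blocks]; P:collider[open]; D:fork[open] ⇒ blocked
  5. M → B ← P ← D → X — B:collider[open]; P:chain[blocks]; D:fork[open] ⇒ blocked
At least one path is unblocked, so d-separation fails.

No — M and X are not d-separated given {B, F, P}.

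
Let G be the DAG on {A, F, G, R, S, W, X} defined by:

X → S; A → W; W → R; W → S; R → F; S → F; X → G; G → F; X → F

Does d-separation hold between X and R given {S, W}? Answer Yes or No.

Yes — X and R are d-separated given {S, W}.

Enumerating the 6 paths from X to R and testing each for blocking by {S, W}:
Path 1: X → F ← S ← W → R
  F is a collider here and neither F nor any of its descendants is conditioned on, so the collider stays closed — the path is blocked at F.
Path 2: X → F ← R
  F is a collider here and neither F nor any of its descendants is conditioned on, so the collider stays closed — the path is blocked at F.
Path 3: X → G → F ← S ← W → R
  F is a collider here and neither F nor any of its descendants is conditioned on, so the collider stays closed — the path is blocked at F.
Path 4: X → G → F ← R
  F is a collider here and neither F nor any of its descendants is conditioned on, so the collider stays closed — the path is blocked at F.
Path 5: X → S → F ← R
  S is a chain here and S is conditioned on, so the path is blocked at S.
Path 6: X → S ← W → R
  W is a fork here and W is conditioned on, so the path is blocked at W.
Since every path is blocked, d-separation holds.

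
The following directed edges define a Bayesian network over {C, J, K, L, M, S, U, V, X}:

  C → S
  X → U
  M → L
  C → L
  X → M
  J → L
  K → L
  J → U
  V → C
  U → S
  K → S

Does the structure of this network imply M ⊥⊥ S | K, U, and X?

Yes — M and S are d-separated given {K, U, X}.

There are 6 undirected paths between M and S; checking each against the conditioning set {K, U, X}:
  1. M → L ← J → U → S — L:collider[blocks]; J:fork[open]; U:chain[blocks] ⇒ blocked
  2. M → L ← K → S — L:collider[blocks]; K:fork[blocks] ⇒ blocked
  3. M → L ← C → S — L:collider[blocks]; C:fork[open] ⇒ blocked
  4. M ← X → U ← J → L ← K → S — X:fork[blocks]; U:collider[open]; J:fork[open]; L:collider[blocks]; K:fork[blocks] ⇒ blocked
  5. M ← X → U ← J → L ← C → S — X:fork[blocks]; U:collider[open]; J:fork[open]; L:collider[blocks]; C:fork[open] ⇒ blocked
  6. M ← X → U → S — X:fork[blocks]; U:chain[blocks] ⇒ blocked
Since every path is blocked, d-separation holds.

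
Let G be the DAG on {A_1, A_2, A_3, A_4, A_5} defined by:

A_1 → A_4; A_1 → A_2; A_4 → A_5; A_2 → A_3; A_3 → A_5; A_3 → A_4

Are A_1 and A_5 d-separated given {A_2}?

No

Enumerating the 4 paths from A_1 to A_5 and testing each for blocking by {A_2}:
Path 1: A_1 → A_4 → A_5
  A_4 is a chain and A_4 is not conditioned on — no node blocks this path, so it is active.
Path 2: A_1 → A_4 ← A_3 → A_5
  A_4 is a collider here and neither A_4 nor any of its descendants is conditioned on, so the collider stays closed — the path is blocked at A_4.
Path 3: A_1 → A_2 → A_3 → A_5
  A_2 is a chain here and A_2 is conditioned on, so the path is blocked at A_2.
Path 4: A_1 → A_2 → A_3 → A_4 → A_5
  A_2 is a chain here and A_2 is conditioned on, so the path is blocked at A_2.
At least one path is unblocked, so d-separation fails.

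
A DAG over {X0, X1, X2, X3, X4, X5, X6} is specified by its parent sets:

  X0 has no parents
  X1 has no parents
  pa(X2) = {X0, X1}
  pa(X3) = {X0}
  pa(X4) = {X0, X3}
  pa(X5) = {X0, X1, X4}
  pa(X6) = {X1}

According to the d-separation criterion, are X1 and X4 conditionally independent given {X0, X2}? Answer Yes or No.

Yes

Enumerating the 6 paths from X1 to X4 and testing each for blocking by {X0, X2}:
Path 1: X1 → X2 ← X0 → X4
  X0 is a fork here and X0 is conditioned on, so the path is blocked at X0.
Path 2: X1 → X2 ← X0 → X3 → X4
  X0 is a fork here and X0 is conditioned on, so the path is blocked at X0.
Path 3: X1 → X2 ← X0 → X5 ← X4
  X0 is a fork here and X0 is conditioned on, so the path is blocked at X0.
Path 4: X1 → X5 ← X4
  X5 is a collider here and neither X5 nor any of its descendants is conditioned on, so the collider stays closed — the path is blocked at X5.
Path 5: X1 → X5 ← X0 → X4
  X5 is a collider here and neither X5 nor any of its descendants is conditioned on, so the collider stays closed — the path is blocked at X5.
Path 6: X1 → X5 ← X0 → X3 → X4
  X5 is a collider here and neither X5 nor any of its descendants is conditioned on, so the collider stays closed — the path is blocked at X5.
Since every path is blocked, d-separation holds.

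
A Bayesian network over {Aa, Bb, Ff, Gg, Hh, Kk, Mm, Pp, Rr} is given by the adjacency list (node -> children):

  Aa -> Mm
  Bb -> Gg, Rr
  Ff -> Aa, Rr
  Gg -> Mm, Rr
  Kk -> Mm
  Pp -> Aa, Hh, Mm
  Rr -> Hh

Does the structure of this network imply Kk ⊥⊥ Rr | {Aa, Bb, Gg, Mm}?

6 paths connect Kk and Rr; each must be blocked for d-separation to hold:
Path 1: Kk → Mm ← Pp → Hh ← Rr
  Hh is a collider here and neither Hh nor any of its descendants is conditioned on, so the collider stays closed — the path is blocked at Hh.
Path 2: Kk → Mm ← Pp → Aa ← Ff → Rr
  Mm is a collider and Mm is conditioned on, which opens it; Pp is a fork and Pp is not conditioned on; Aa is a collider and Aa is conditioned on, which opens it; Ff is a fork and Ff is not conditioned on — no node blocks this path, so it is active.
Path 3: Kk → Mm ← Gg ← Bb → Rr
  Gg is a chain here and Gg is conditioned on, so the path is blocked at Gg.
Path 4: Kk → Mm ← Gg → Rr
  Gg is a fork here and Gg is conditioned on, so the path is blocked at Gg.
Path 5: Kk → Mm ← Aa ← Pp → Hh ← Rr
  Aa is a chain here and Aa is conditioned on, so the path is blocked at Aa.
Path 6: Kk → Mm ← Aa ← Ff → Rr
  Aa is a chain here and Aa is conditioned on, so the path is blocked at Aa.
At least one path is unblocked, so d-separation fails.

No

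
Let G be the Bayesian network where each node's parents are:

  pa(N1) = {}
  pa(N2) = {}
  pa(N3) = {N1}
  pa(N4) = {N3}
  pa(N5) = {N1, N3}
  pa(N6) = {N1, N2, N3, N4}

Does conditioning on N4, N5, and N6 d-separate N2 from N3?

No

There are 4 undirected paths between N2 and N3; checking each against the conditioning set {N4, N5, N6}:
Path 1: N2 → N6 ← N1 → N5 ← N3
  N6 is a collider and N6 is conditioned on, which opens it; N1 is a fork and N1 is not conditioned on; N5 is a collider and N5 is conditioned on, which opens it — no node blocks this path, so it is active.
Path 2: N2 → N6 ← N1 → N3
  N6 is a collider and N6 is conditioned on, which opens it; N1 is a fork and N1 is not conditioned on — no node blocks this path, so it is active.
Path 3: N2 → N6 ← N3
  N6 is a collider and N6 is conditioned on, which opens it — no node blocks this path, so it is active.
Path 4: N2 → N6 ← N4 ← N3
  N4 is a chain here and N4 is conditioned on, so the path is blocked at N4.
Because an active path exists, N2 and N3 are not d-separated.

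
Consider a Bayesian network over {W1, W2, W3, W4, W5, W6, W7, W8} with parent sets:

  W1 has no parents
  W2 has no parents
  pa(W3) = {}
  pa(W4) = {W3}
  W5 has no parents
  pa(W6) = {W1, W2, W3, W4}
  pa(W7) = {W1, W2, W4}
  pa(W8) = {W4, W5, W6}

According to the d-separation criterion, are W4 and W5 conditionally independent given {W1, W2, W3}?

Yes

There are 5 undirected paths between W4 and W5; checking each against the conditioning set {W1, W2, W3}:
  1. W4 → W7 ← W1 → W6 → W8 ← W5 — W7:collider[blocks]; W1:fork[blocks]; W6:chain[open]; W8:collider[blocks] ⇒ blocked
  2. W4 → W7 ← W2 → W6 → W8 ← W5 — W7:collider[blocks]; W2:fork[blocks]; W6:chain[open]; W8:collider[blocks] ⇒ blocked
  3. W4 → W6 → W8 ← W5 — W6:chain[open]; W8:collider[blocks] ⇒ blocked
  4. W4 → W8 ← W5 — W8:collider[blocks] ⇒ blocked
  5. W4 ← W3 → W6 → W8 ← W5 — W3:fork[blocks]; W6:chain[open]; W8:collider[blocks] ⇒ blocked
Every path is blocked, so W4 and W5 are d-separated given {W1, W2, W3}.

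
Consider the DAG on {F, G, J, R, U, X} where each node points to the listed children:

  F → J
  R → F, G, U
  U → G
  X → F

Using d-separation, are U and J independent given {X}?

Enumerating the 2 paths from U to J and testing each for blocking by {X}:
Path 1: U ← R → F → J
  R is a fork and R is not conditioned on; F is a chain and F is not conditioned on — no node blocks this path, so it is active.
Path 2: U → G ← R → F → J
  G is a collider here and neither G nor any of its descendants is conditioned on, so the collider stays closed — the path is blocked at G.
Since the path U ← R → F → J is active, U and J are not d-separated given {X}.

No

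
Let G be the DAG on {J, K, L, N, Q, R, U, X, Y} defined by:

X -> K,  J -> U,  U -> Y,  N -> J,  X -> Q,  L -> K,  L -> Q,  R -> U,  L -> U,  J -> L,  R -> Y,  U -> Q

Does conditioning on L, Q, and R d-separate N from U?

Enumerating the 4 paths from N to U and testing each for blocking by {L, Q, R}:
  1. N → J → U — J:chain[open] ⇒ active
  2. N → J → L → K ← X → Q ← U — J:chain[open]; L:chain[blocks]; K:collider[blocks]; X:fork[open]; Q:collider[open] ⇒ blocked
  3. N → J → L → U — J:chain[open]; L:chain[blocks] ⇒ blocked
  4. N → J → L → Q ← U — J:chain[open]; L:chain[blocks]; Q:collider[open] ⇒ blocked
Since the path N → J → U is active, N and U are not d-separated given {L, Q, R}.

No — N and U are not d-separated given {L, Q, R}.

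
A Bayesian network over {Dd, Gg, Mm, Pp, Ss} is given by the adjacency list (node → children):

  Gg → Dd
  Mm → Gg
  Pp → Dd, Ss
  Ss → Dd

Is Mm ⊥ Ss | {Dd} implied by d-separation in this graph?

No — Mm and Ss are not d-separated given {Dd}.

2 paths connect Mm and Ss; each must be blocked for d-separation to hold:
Path 1: Mm → Gg → Dd ← Pp → Ss
  Gg is a chain and Gg is not conditioned on; Dd is a collider and Dd is conditioned on, which opens it; Pp is a fork and Pp is not conditioned on — no node blocks this path, so it is active.
Path 2: Mm → Gg → Dd ← Ss
  Gg is a chain and Gg is not conditioned on; Dd is a collider and Dd is conditioned on, which opens it — no node blocks this path, so it is active.
Since the path Mm → Gg → Dd ← Pp → Ss is active, Mm and Ss are not d-separated given {Dd}.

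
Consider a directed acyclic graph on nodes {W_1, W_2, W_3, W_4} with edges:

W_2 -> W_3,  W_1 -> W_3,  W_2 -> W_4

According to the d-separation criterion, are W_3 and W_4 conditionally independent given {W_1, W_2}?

Yes — W_3 and W_4 are d-separated given {W_1, W_2}.

Only one path connects W_3 and W_4:
  1. W_3 ← W_2 → W_4 — W_2:fork[blocks] ⇒ blocked
Since every path is blocked, d-separation holds.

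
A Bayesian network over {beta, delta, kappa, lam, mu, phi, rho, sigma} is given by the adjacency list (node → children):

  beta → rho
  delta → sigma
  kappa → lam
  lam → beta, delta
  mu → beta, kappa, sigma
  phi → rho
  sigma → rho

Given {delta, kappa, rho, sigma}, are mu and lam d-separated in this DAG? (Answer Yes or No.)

There are 5 undirected paths between mu and lam; checking each against the conditioning set {delta, kappa, rho, sigma}:
Path 1: mu → kappa → lam
  kappa is a chain here and kappa is conditioned on, so the path is blocked at kappa.
Path 2: mu → beta → rho ← sigma ← delta ← lam
  sigma is a chain here and sigma is conditioned on, so the path is blocked at sigma.
Path 3: mu → beta ← lam
  beta is a collider and its descendant rho is conditioned on, which opens it — no node blocks this path, so it is active.
Path 4: mu → sigma ← delta ← lam
  delta is a chain here and delta is conditioned on, so the path is blocked at delta.
Path 5: mu → sigma → rho ← beta ← lam
  sigma is a chain here and sigma is conditioned on, so the path is blocked at sigma.
Since the path mu → beta ← lam is active, mu and lam are not d-separated given {delta, kappa, rho, sigma}.

No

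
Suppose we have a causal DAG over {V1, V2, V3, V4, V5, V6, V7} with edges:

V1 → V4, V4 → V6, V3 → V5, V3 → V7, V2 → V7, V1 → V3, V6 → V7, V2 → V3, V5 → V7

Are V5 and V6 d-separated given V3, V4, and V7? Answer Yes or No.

We examine all 6 paths between V5 and V6:
Path 1: V5 → V7 ← V2 → V3 ← V1 → V4 → V6
  V4 is a chain here and V4 is conditioned on, so the path is blocked at V4.
Path 2: V5 → V7 ← V3 ← V1 → V4 → V6
  V3 is a chain here and V3 is conditioned on, so the path is blocked at V3.
Path 3: V5 → V7 ← V6
  V7 is a collider and V7 is conditioned on, which opens it — no node blocks this path, so it is active.
Path 4: V5 ← V3 ← V2 → V7 ← V6
  V3 is a chain here and V3 is conditioned on, so the path is blocked at V3.
Path 5: V5 ← V3 → V7 ← V6
  V3 is a fork here and V3 is conditioned on, so the path is blocked at V3.
Path 6: V5 ← V3 ← V1 → V4 → V6
  V3 is a chain here and V3 is conditioned on, so the path is blocked at V3.
At least one path is unblocked, so d-separation fails.

No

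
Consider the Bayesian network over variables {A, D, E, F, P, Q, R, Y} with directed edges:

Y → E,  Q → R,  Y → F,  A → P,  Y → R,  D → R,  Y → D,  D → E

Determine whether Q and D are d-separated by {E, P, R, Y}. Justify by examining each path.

No

Enumerating the 3 paths from Q to D and testing each for blocking by {E, P, R, Y}:
  1. Q → R ← Y → E ← D — R:collider[open]; Y:fork[blocks]; E:collider[open] ⇒ blocked
  2. Q → R ← Y → D — R:collider[open]; Y:fork[blocks] ⇒ blocked
  3. Q → R ← D — R:collider[open] ⇒ active
Because an active path exists, Q and D are not d-separated.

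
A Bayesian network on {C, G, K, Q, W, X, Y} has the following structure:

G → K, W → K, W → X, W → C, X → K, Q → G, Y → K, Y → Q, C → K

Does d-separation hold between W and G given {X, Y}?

Enumerating the 6 paths from W to G and testing each for blocking by {X, Y}:
Path 1: W → K ← Y → Q → G
  K is a collider here and neither K nor any of its descendants is conditioned on, so the collider stays closed — the path is blocked at K.
Path 2: W → K ← G
  K is a collider here and neither K nor any of its descendants is conditioned on, so the collider stays closed — the path is blocked at K.
Path 3: W → C → K ← Y → Q → G
  K is a collider here and neither K nor any of its descendants is conditioned on, so the collider stays closed — the path is blocked at K.
Path 4: W → C → K ← G
  K is a collider here and neither K nor any of its descendants is conditioned on, so the collider stays closed — the path is blocked at K.
Path 5: W → X → K ← Y → Q → G
  X is a chain here and X is conditioned on, so the path is blocked at X.
Path 6: W → X → K ← G
  X is a chain here and X is conditioned on, so the path is blocked at X.
Every path is blocked, so W and G are d-separated given {X, Y}.

Yes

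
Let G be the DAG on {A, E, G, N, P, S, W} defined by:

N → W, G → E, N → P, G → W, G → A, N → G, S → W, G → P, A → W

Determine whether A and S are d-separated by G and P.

Yes

There are 4 undirected paths between A and S; checking each against the conditioning set {G, P}:
Path 1: A → W ← S
  W is a collider here and neither W nor any of its descendants is conditioned on, so the collider stays closed — the path is blocked at W.
Path 2: A ← G → W ← S
  G is a fork here and G is conditioned on, so the path is blocked at G.
Path 3: A ← G ← N → W ← S
  G is a chain here and G is conditioned on, so the path is blocked at G.
Path 4: A ← G → P ← N → W ← S
  G is a fork here and G is conditioned on, so the path is blocked at G.
Since every path is blocked, d-separation holds.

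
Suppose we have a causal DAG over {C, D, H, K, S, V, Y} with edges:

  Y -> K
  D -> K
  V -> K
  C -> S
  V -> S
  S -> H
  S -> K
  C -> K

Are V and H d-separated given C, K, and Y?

Enumerating the 3 paths from V to H and testing each for blocking by {C, K, Y}:
  1. V → S → H — S:chain[open] ⇒ active
  2. V → K ← S → H — K:collider[open]; S:fork[open] ⇒ active
  3. V → K ← C → S → H — K:collider[open]; C:fork[blocks]; S:chain[open] ⇒ blocked
Since the path V → S → H is active, V and H are not d-separated given {C, K, Y}.

No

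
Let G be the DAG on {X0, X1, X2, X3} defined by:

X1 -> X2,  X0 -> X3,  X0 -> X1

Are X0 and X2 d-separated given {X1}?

Only one path connects X0 and X2:
Path 1: X0 → X1 → X2
  X1 is a chain here and X1 is conditioned on, so the path is blocked at X1.
Since every path is blocked, d-separation holds.

Yes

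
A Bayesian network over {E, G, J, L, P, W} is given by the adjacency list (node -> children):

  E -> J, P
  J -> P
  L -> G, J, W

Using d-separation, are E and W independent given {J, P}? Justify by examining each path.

2 paths connect E and W; each must be blocked for d-separation to hold:
  1. E → J ← L → W — J:collider[open]; L:fork[open] ⇒ active
  2. E → P ← J ← L → W — P:collider[open]; J:chain[blocks]; L:fork[open] ⇒ blocked
Since the path E → J ← L → W is active, E and W are not d-separated given {J, P}.

No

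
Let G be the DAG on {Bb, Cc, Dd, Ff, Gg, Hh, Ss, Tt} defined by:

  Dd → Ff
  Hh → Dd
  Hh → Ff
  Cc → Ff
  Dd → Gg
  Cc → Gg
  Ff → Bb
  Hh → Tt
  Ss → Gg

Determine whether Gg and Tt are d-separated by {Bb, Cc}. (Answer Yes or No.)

4 paths connect Gg and Tt; each must be blocked for d-separation to hold:
Path 1: Gg ← Dd → Ff ← Hh → Tt
  Dd is a fork and Dd is not conditioned on; Ff is a collider and its descendant Bb is conditioned on, which opens it; Hh is a fork and Hh is not conditioned on — no node blocks this path, so it is active.
Path 2: Gg ← Dd ← Hh → Tt
  Dd is a chain and Dd is not conditioned on; Hh is a fork and Hh is not conditioned on — no node blocks this path, so it is active.
Path 3: Gg ← Cc → Ff ← Hh → Tt
  Cc is a fork here and Cc is conditioned on, so the path is blocked at Cc.
Path 4: Gg ← Cc → Ff ← Dd ← Hh → Tt
  Cc is a fork here and Cc is conditioned on, so the path is blocked at Cc.
Because an active path exists, Gg and Tt are not d-separated.

No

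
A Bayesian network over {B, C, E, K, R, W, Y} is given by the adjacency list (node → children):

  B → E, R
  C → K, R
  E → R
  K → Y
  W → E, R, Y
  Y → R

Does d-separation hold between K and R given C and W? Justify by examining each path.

No

Enumerating the 5 paths from K to R and testing each for blocking by {C, W}:
Path 1: K ← C → R
  C is a fork here and C is conditioned on, so the path is blocked at C.
Path 2: K → Y → R
  Y is a chain and Y is not conditioned on — no node blocks this path, so it is active.
Path 3: K → Y ← W → R
  Y is a collider here and neither Y nor any of its descendants is conditioned on, so the collider stays closed — the path is blocked at Y.
Path 4: K → Y ← W → E → R
  Y is a collider here and neither Y nor any of its descendants is conditioned on, so the collider stays closed — the path is blocked at Y.
Path 5: K → Y ← W → E ← B → R
  Y is a collider here and neither Y nor any of its descendants is conditioned on, so the collider stays closed — the path is blocked at Y.
At least one path is unblocked, so d-separation fails.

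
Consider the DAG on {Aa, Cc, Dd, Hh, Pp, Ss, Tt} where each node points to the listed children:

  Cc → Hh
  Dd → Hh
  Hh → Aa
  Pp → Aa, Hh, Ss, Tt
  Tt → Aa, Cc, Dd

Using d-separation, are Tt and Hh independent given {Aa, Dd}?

No

There are 6 undirected paths between Tt and Hh; checking each against the conditioning set {Aa, Dd}:
  1. Tt → Dd → Hh — Dd:chain[blocks] ⇒ blocked
  2. Tt → Aa ← Hh — Aa:collider[open] ⇒ active
  3. Tt → Aa ← Pp → Hh — Aa:collider[open]; Pp:fork[open] ⇒ active
  4. Tt → Cc → Hh — Cc:chain[open] ⇒ active
  5. Tt ← Pp → Hh — Pp:fork[open] ⇒ active
  6. Tt ← Pp → Aa ← Hh — Pp:fork[open]; Aa:collider[open] ⇒ active
Because an active path exists, Tt and Hh are not d-separated.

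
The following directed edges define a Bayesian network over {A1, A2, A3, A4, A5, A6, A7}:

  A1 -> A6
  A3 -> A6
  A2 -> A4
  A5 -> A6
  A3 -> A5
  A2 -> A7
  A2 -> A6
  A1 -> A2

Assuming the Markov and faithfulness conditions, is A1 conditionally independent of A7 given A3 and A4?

There are 2 undirected paths between A1 and A7; checking each against the conditioning set {A3, A4}:
Path 1: A1 → A6 ← A2 → A7
  A6 is a collider here and neither A6 nor any of its descendants is conditioned on, so the collider stays closed — the path is blocked at A6.
Path 2: A1 → A2 → A7
  A2 is a chain and A2 is not conditioned on — no node blocks this path, so it is active.
Because an active path exists, A1 and A7 are not d-separated.

No — A1 and A7 are not d-separated given {A3, A4}.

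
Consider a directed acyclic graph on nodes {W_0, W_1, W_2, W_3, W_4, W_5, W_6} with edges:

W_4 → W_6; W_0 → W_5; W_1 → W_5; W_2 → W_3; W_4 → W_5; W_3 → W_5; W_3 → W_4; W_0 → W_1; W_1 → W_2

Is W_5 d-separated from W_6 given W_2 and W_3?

We examine all 4 paths between W_5 and W_6:
Path 1: W_5 ← W_1 → W_2 → W_3 → W_4 → W_6
  W_2 is a chain here and W_2 is conditioned on, so the path is blocked at W_2.
Path 2: W_5 ← W_0 → W_1 → W_2 → W_3 → W_4 → W_6
  W_2 is a chain here and W_2 is conditioned on, so the path is blocked at W_2.
Path 3: W_5 ← W_4 → W_6
  W_4 is a fork and W_4 is not conditioned on — no node blocks this path, so it is active.
Path 4: W_5 ← W_3 → W_4 → W_6
  W_3 is a fork here and W_3 is conditioned on, so the path is blocked at W_3.
At least one path is unblocked, so d-separation fails.

No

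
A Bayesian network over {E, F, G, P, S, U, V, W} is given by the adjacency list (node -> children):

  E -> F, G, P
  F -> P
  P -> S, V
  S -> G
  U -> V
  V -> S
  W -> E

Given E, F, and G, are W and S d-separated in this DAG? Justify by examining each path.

Yes — W and S are d-separated given {E, F, G}.

5 paths connect W and S; each must be blocked for d-separation to hold:
Path 1: W → E → P → S
  E is a chain here and E is conditioned on, so the path is blocked at E.
Path 2: W → E → P → V → S
  E is a chain here and E is conditioned on, so the path is blocked at E.
Path 3: W → E → G ← S
  E is a chain here and E is conditioned on, so the path is blocked at E.
Path 4: W → E → F → P → S
  E is a chain here and E is conditioned on, so the path is blocked at E.
Path 5: W → E → F → P → V → S
  E is a chain here and E is conditioned on, so the path is blocked at E.
Since every path is blocked, d-separation holds.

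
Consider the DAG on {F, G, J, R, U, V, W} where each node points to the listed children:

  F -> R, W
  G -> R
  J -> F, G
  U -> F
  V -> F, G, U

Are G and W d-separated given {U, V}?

4 paths connect G and W; each must be blocked for d-separation to hold:
Path 1: G → R ← F → W
  R is a collider here and neither R nor any of its descendants is conditioned on, so the collider stays closed — the path is blocked at R.
Path 2: G ← V → U → F → W
  V is a fork here and V is conditioned on, so the path is blocked at V.
Path 3: G ← V → F → W
  V is a fork here and V is conditioned on, so the path is blocked at V.
Path 4: G ← J → F → W
  J is a fork and J is not conditioned on; F is a chain and F is not conditioned on — no node blocks this path, so it is active.
Since the path G ← J → F → W is active, G and W are not d-separated given {U, V}.

No — G and W are not d-separated given {U, V}.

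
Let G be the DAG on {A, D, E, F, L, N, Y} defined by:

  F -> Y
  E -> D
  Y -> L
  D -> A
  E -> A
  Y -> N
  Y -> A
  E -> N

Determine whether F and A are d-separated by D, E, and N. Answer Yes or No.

We examine all 3 paths between F and A:
Path 1: F → Y → A
  Y is a chain and Y is not conditioned on — no node blocks this path, so it is active.
Path 2: F → Y → N ← E → A
  E is a fork here and E is conditioned on, so the path is blocked at E.
Path 3: F → Y → N ← E → D → A
  E is a fork here and E is conditioned on, so the path is blocked at E.
At least one path is unblocked, so d-separation fails.

No — F and A are not d-separated given {D, E, N}.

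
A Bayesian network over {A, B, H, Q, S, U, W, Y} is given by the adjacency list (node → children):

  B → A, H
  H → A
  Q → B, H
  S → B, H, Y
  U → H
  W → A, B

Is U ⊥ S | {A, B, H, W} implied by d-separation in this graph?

5 paths connect U and S; each must be blocked for d-separation to hold:
Path 1: U → H ← Q → B ← S
  H is a collider and H is conditioned on, which opens it; Q is a fork and Q is not conditioned on; B is a collider and B is conditioned on, which opens it — no node blocks this path, so it is active.
Path 2: U → H ← S
  H is a collider and H is conditioned on, which opens it — no node blocks this path, so it is active.
Path 3: U → H → A ← W → B ← S
  H is a chain here and H is conditioned on, so the path is blocked at H.
Path 4: U → H → A ← B ← S
  H is a chain here and H is conditioned on, so the path is blocked at H.
Path 5: U → H ← B ← S
  B is a chain here and B is conditioned on, so the path is blocked at B.
Since the path U → H ← Q → B ← S is active, U and S are not d-separated given {A, B, H, W}.

No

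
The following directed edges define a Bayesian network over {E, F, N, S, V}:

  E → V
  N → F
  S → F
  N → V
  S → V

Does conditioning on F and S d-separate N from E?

2 paths connect N and E; each must be blocked for d-separation to hold:
  1. N → F ← S → V ← E — F:collider[open]; S:fork[blocks]; V:collider[blocks] ⇒ blocked
  2. N → V ← E — V:collider[blocks] ⇒ blocked
Since every path is blocked, d-separation holds.

Yes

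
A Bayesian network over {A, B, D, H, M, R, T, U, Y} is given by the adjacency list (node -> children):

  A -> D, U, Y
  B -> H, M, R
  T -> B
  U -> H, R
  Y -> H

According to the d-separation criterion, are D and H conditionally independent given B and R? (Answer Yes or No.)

No

Enumerating the 3 paths from D to H and testing each for blocking by {B, R}:
Path 1: D ← A → Y → H
  A is a fork and A is not conditioned on; Y is a chain and Y is not conditioned on — no node blocks this path, so it is active.
Path 2: D ← A → U → R ← B → H
  B is a fork here and B is conditioned on, so the path is blocked at B.
Path 3: D ← A → U → H
  A is a fork and A is not conditioned on; U is a chain and U is not conditioned on — no node blocks this path, so it is active.
Since the path D ← A → Y → H is active, D and H are not d-separated given {B, R}.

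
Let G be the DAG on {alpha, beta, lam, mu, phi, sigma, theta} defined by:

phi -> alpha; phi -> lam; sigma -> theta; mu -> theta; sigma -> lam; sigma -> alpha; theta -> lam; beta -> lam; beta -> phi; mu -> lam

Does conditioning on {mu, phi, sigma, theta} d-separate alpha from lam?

Yes

Enumerating the 5 paths from alpha to lam and testing each for blocking by {mu, phi, sigma, theta}:
Path 1: alpha ← sigma → lam
  sigma is a fork here and sigma is conditioned on, so the path is blocked at sigma.
Path 2: alpha ← sigma → theta ← mu → lam
  sigma is a fork here and sigma is conditioned on, so the path is blocked at sigma.
Path 3: alpha ← sigma → theta → lam
  sigma is a fork here and sigma is conditioned on, so the path is blocked at sigma.
Path 4: alpha ← phi → lam
  phi is a fork here and phi is conditioned on, so the path is blocked at phi.
Path 5: alpha ← phi ← beta → lam
  phi is a chain here and phi is conditioned on, so the path is blocked at phi.
Every path is blocked, so alpha and lam are d-separated given {mu, phi, sigma, theta}.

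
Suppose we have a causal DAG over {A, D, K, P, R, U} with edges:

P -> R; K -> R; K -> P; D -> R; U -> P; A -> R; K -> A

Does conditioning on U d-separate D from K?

There are 3 undirected paths between D and K; checking each against the conditioning set {U}:
Path 1: D → R ← P ← K
  R is a collider here and neither R nor any of its descendants is conditioned on, so the collider stays closed — the path is blocked at R.
Path 2: D → R ← K
  R is a collider here and neither R nor any of its descendants is conditioned on, so the collider stays closed — the path is blocked at R.
Path 3: D → R ← A ← K
  R is a collider here and neither R nor any of its descendants is conditioned on, so the collider stays closed — the path is blocked at R.
Every path is blocked, so D and K are d-separated given {U}.

Yes — D and K are d-separated given {U}.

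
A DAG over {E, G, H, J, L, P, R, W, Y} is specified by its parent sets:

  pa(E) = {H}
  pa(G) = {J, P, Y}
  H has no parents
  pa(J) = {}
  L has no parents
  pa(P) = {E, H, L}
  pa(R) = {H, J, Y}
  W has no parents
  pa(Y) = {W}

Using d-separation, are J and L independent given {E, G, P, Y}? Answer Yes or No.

Yes — J and L are d-separated given {E, G, P, Y}.

We examine all 6 paths between J and L:
Path 1: J → R ← Y → G ← P ← L
  R is a collider here and neither R nor any of its descendants is conditioned on, so the collider stays closed — the path is blocked at R.
Path 2: J → R ← H → P ← L
  R is a collider here and neither R nor any of its descendants is conditioned on, so the collider stays closed — the path is blocked at R.
Path 3: J → R ← H → E → P ← L
  R is a collider here and neither R nor any of its descendants is conditioned on, so the collider stays closed — the path is blocked at R.
Path 4: J → G ← Y → R ← H → P ← L
  Y is a fork here and Y is conditioned on, so the path is blocked at Y.
Path 5: J → G ← Y → R ← H → E → P ← L
  Y is a fork here and Y is conditioned on, so the path is blocked at Y.
Path 6: J → G ← P ← L
  P is a chain here and P is conditioned on, so the path is blocked at P.
Since every path is blocked, d-separation holds.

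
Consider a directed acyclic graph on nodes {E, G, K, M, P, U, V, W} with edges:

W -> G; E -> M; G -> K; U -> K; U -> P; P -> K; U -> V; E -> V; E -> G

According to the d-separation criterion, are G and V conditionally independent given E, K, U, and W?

Yes

3 paths connect G and V; each must be blocked for d-separation to hold:
  1. G ← E → V — E:fork[blocks] ⇒ blocked
  2. G → K ← P ← U → V — K:collider[open]; P:chain[open]; U:fork[blocks] ⇒ blocked
  3. G → K ← U → V — K:collider[open]; U:fork[blocks] ⇒ blocked
Every path is blocked, so G and V are d-separated given {E, K, U, W}.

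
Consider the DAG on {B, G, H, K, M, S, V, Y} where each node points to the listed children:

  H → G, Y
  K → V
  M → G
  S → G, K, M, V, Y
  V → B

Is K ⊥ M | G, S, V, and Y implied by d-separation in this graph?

Yes — K and M are d-separated given {G, S, V, Y}.

Enumerating the 6 paths from K to M and testing each for blocking by {G, S, V, Y}:
Path 1: K → V ← S → G ← M
  S is a fork here and S is conditioned on, so the path is blocked at S.
Path 2: K → V ← S → Y ← H → G ← M
  S is a fork here and S is conditioned on, so the path is blocked at S.
Path 3: K → V ← S → M
  S is a fork here and S is conditioned on, so the path is blocked at S.
Path 4: K ← S → G ← M
  S is a fork here and S is conditioned on, so the path is blocked at S.
Path 5: K ← S → Y ← H → G ← M
  S is a fork here and S is conditioned on, so the path is blocked at S.
Path 6: K ← S → M
  S is a fork here and S is conditioned on, so the path is blocked at S.
Every path is blocked, so K and M are d-separated given {G, S, V, Y}.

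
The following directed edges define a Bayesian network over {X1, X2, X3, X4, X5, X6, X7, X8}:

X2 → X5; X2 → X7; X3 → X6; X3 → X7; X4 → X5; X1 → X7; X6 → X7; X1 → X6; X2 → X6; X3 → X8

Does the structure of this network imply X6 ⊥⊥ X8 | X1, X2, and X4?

No

Enumerating the 4 paths from X6 to X8 and testing each for blocking by {X1, X2, X4}:
Path 1: X6 → X7 ← X3 → X8
  X7 is a collider here and neither X7 nor any of its descendants is conditioned on, so the collider stays closed — the path is blocked at X7.
Path 2: X6 ← X2 → X7 ← X3 → X8
  X2 is a fork here and X2 is conditioned on, so the path is blocked at X2.
Path 3: X6 ← X3 → X8
  X3 is a fork and X3 is not conditioned on — no node blocks this path, so it is active.
Path 4: X6 ← X1 → X7 ← X3 → X8
  X1 is a fork here and X1 is conditioned on, so the path is blocked at X1.
Since the path X6 ← X3 → X8 is active, X6 and X8 are not d-separated given {X1, X2, X4}.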